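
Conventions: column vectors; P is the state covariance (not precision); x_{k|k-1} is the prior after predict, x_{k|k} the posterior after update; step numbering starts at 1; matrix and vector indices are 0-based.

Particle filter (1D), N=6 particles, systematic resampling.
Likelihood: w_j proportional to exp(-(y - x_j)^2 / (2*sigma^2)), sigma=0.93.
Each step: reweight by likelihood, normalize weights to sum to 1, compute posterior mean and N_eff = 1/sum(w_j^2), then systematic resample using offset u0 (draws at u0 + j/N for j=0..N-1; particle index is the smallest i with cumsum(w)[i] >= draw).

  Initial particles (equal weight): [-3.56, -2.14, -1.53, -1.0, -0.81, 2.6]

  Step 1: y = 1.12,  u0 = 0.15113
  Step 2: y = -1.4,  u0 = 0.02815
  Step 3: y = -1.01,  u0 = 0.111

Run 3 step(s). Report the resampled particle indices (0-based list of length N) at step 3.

step 1: w=[0.0000, 0.0044, 0.0351, 0.1513, 0.2361, 0.5732]  mean=1.0847  Neff=2.4486  idx=[3, 4, 5, 5, 5, 5]
step 2: w=[0.5270, 0.4727, 0.0001, 0.0001, 0.0001, 0.0001]  mean=-0.9094  Neff=1.9950  idx=[0, 0, 0, 1, 1, 1]
step 3: w=[0.1686, 0.1686, 0.1686, 0.1647, 0.1647, 0.1647]  mean=-0.9061  Neff=5.9992  idx=[0, 1, 2, 3, 4, 5]

resampled_idx = [0, 1, 2, 3, 4, 5]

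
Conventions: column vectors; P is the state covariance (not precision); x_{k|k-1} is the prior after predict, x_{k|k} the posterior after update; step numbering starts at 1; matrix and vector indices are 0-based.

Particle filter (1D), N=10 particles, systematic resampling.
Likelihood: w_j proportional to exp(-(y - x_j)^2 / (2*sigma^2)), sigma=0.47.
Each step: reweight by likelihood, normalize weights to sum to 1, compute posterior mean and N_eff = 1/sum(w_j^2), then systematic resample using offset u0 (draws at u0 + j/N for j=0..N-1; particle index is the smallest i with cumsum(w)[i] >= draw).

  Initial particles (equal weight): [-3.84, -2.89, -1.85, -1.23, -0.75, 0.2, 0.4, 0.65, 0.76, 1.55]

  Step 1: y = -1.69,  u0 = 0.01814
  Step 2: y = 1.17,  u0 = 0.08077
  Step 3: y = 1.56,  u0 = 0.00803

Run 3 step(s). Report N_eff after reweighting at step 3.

step 1: w=[0.0000, 0.0221, 0.5432, 0.3566, 0.0779, 0.0002, 0.0000, 0.0000, 0.0000, 0.0000]  mean=-1.5658  Neff=2.3323  idx=[1, 2, 2, 2, 2, 2, 3, 3, 3, 3]
step 2: w=[0.0000, 0.0001, 0.0001, 0.0001, 0.0001, 0.0001, 0.2498, 0.2498, 0.2498, 0.2498]  mean=-1.2304  Neff=4.0050  idx=[6, 6, 7, 7, 7, 8, 8, 9, 9, 9]
step 3: w=[0.1000, 0.1000, 0.1000, 0.1000, 0.1000, 0.1000, 0.1000, 0.1000, 0.1000, 0.1000]  mean=-1.2300  Neff=10.0000  idx=[0, 1, 2, 3, 4, 5, 6, 7, 8, 9]

N_eff = 10.0000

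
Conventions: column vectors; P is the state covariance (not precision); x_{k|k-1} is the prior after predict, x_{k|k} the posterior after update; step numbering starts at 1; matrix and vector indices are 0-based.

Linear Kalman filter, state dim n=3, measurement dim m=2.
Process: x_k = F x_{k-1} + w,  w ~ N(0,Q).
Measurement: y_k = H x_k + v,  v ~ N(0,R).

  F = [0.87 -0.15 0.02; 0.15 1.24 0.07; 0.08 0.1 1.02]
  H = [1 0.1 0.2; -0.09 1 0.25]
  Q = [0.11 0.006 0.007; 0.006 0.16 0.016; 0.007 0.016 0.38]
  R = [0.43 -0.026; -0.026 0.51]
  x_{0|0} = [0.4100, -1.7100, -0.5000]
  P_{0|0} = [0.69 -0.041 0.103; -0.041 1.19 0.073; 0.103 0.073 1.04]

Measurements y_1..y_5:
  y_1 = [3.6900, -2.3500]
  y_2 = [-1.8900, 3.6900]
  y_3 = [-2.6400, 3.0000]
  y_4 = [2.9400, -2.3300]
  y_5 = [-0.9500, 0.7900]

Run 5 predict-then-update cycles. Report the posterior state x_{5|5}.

step 1: x^-=[0.6032, -2.0939, -0.6482]  P^-=[0.6733 -0.1595 0.1359; -0.1595 2.0099 0.3506; 0.1359 0.3506 1.5094]  S=[1.2202 0.1422; 0.1422 2.8176]  K=[0.5720 -0.0949; 0.0041 0.7493; 0.3600 0.2358]  nu=[3.4258, -0.0398]  x^+=[2.5667, -2.1095, 0.5757]  P^+=[0.2641 -0.0229 -0.0667; -0.0229 0.4269 -0.1877; -0.0667 -0.1877 1.1704]
step 2: x^-=[2.5609, -2.1905, 0.5815]  P^-=[0.3247 -0.0684 0.0102; -0.0684 0.7856 -0.0962; 0.0102 -0.0962 1.5541]  S=[0.8113 0.0140; 0.0140 1.3591]  K=[0.3956 -0.0740; -0.0209 0.5651; 0.3802 0.2105]  nu=[-4.3482, 5.9656]  x^+=[0.3992, 1.2715, 0.1840]  P^+=[0.1911 -0.0080 -0.0914; -0.0080 0.3516 -0.2543; -0.0914 -0.2543 1.3743]
step 3: x^-=[0.1603, 1.6495, 0.3467]  P^-=[0.2635 -0.0504 -0.0004; -0.0504 0.6626 -0.1789; -0.0004 -0.1789 1.7477]  S=[0.7527 0.0136; 0.0136 1.2036]  K=[0.3445 -0.0656; -0.0359 0.5175; 0.4363 0.2095]  nu=[-3.0345, 1.2783]  x^+=[-0.9691, 2.4198, -0.7095]  P^+=[0.1696 -0.0027 -0.0976; -0.0027 0.3398 -0.3006; -0.0976 -0.3006 1.5491]
step 4: x^-=[-1.2202, 2.8056, -0.5592]  P^-=[0.2458 -0.0463 0.0037; -0.0463 0.6386 -0.2273; 0.0037 -0.2273 1.9189]  S=[0.7421 0.0155; 0.0155 1.1650]  K=[0.3273 -0.0623; -0.0481 0.5036; 0.4872 0.2099]  nu=[3.9915, -5.1056]  x^+=[0.4042, 0.0424, 0.3136]  P^+=[0.1624 -0.0007 -0.0999; -0.0007 0.3422 -0.3367; -0.0999 -0.3367 1.6882]
step 5: x^-=[0.3516, 0.1351, 0.3565]  P^-=[0.2400 -0.0460 0.0095; -0.0460 0.6373 -0.2632; 0.0095 -0.2632 2.0559]  S=[0.7427 0.0163; 0.0163 1.1540]  K=[0.3209 -0.0611; -0.0580 0.4996; 0.5264 0.2091]  nu=[-1.3864, 0.5974]  x^+=[-0.1298, 0.5140, -0.2484]  P^+=[0.1599 0.0003 -0.1018; 0.0003 0.3476 -0.3652; -0.1018 -0.3652 1.7960]

x_post = [-0.1298, 0.5140, -0.2484]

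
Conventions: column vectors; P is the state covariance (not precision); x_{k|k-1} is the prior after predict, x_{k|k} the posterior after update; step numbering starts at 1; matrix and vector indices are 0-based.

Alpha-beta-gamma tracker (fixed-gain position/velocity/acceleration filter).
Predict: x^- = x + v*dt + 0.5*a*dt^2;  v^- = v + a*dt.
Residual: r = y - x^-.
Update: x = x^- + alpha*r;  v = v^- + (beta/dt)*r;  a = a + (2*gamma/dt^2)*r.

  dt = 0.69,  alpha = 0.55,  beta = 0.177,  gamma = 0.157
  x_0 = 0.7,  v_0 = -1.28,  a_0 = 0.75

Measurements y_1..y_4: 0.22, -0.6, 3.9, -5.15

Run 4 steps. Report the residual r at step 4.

resid = -8.8454

step 1: x_pred=-0.0047  r=0.2247  x^+=0.1189  v^+=-0.7049  a^+=0.8982
step 2: x_pred=-0.1536  r=-0.4464  x^+=-0.3991  v^+=-0.1996  a^+=0.6038
step 3: x_pred=-0.3932  r=4.2932  x^+=1.9681  v^+=1.3183  a^+=3.4352
step 4: x_pred=3.6954  r=-8.8454  x^+=-1.1695  v^+=1.4195  a^+=-2.3986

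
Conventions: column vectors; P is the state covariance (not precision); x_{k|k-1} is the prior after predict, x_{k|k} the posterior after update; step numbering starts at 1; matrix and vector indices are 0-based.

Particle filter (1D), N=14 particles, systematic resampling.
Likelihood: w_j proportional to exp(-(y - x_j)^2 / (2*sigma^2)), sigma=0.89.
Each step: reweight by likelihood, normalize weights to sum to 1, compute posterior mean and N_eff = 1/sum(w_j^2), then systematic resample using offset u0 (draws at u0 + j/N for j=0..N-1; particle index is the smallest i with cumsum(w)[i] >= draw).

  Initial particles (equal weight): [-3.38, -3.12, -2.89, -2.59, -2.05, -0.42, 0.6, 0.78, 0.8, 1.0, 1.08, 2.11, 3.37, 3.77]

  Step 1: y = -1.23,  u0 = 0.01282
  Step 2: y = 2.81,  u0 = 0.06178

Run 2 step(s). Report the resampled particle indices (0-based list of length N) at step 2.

step 1: w=[0.0234, 0.0454, 0.0759, 0.1346, 0.2829, 0.2858, 0.0522, 0.0338, 0.0321, 0.0187, 0.0149, 0.0004, 0.0000, 0.0000]  mean=-1.3695  Neff=5.1638  idx=[0, 2, 3, 3, 4, 4, 4, 4, 5, 5, 5, 5, 6, 8]
step 2: w=[0.0000, 0.0000, 0.0000, 0.0000, 0.0000, 0.0000, 0.0000, 0.0000, 0.0107, 0.0107, 0.0107, 0.0107, 0.3541, 0.6032]  mean=0.6771  Neff=2.0419  idx=[12, 12, 12, 12, 12, 13, 13, 13, 13, 13, 13, 13, 13, 13]

resampled_idx = [12, 12, 12, 12, 12, 13, 13, 13, 13, 13, 13, 13, 13, 13]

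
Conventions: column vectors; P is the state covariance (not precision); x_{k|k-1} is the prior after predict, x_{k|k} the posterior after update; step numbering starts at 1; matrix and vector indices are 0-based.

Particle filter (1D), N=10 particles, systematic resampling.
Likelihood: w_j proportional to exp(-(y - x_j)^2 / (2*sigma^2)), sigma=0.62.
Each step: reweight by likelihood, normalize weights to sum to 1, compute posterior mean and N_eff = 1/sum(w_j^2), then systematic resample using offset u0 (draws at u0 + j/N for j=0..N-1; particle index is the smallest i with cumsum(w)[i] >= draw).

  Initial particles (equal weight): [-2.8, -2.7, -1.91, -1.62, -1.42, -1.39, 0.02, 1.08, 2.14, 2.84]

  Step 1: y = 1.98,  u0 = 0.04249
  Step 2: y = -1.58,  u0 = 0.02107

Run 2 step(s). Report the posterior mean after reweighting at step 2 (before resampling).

post_mean = 1.0805

step 1: w=[0.0000, 0.0000, 0.0000, 0.0000, 0.0000, 0.0000, 0.0040, 0.2045, 0.5674, 0.2241]  mean=2.0717  Neff=2.4155  idx=[7, 7, 8, 8, 8, 8, 8, 8, 9, 9]
step 2: w=[0.4998, 0.4998, 0.0001, 0.0001, 0.0001, 0.0001, 0.0001, 0.0001, 0.0000, 0.0000]  mean=1.0805  Neff=2.0018  idx=[0, 0, 0, 0, 0, 1, 1, 1, 1, 1]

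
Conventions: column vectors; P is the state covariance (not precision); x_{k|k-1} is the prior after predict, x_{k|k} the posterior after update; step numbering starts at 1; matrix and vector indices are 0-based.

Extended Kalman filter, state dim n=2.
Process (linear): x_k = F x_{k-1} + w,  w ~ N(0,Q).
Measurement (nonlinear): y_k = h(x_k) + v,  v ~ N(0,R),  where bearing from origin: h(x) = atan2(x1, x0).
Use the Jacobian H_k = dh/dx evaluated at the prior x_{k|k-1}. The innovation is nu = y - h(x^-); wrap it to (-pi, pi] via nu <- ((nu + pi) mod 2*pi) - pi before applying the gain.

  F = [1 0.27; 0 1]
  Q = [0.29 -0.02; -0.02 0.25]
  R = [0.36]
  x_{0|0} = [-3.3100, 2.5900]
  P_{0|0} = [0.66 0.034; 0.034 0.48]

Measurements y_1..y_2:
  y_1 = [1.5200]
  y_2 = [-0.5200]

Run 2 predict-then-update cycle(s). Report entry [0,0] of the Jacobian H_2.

step 1: x^-=[-2.6107, 2.5900]  P^-=[1.0034 0.1436; 0.1436 0.7300]  H_jac=[-0.1915 -0.1930]  S=[0.4346]  K=[-0.5059; -0.3875]  nu=[-0.8402]  x^+=[-2.1857, 2.9156]  P^+=[0.8921 0.0584; 0.0584 0.6647]
step 2: x^-=[-1.3984, 2.9156]  P^-=[1.2621 0.2179; 0.2179 0.9147]  H_jac=[-0.2788 -0.1337]  S=[0.4907]  K=[-0.7765; -0.3731]  nu=[-2.5380]  x^+=[0.5723, 3.8625]  P^+=[0.9662 0.0757; 0.0757 0.8464]

H_jac[0,0] = -0.2788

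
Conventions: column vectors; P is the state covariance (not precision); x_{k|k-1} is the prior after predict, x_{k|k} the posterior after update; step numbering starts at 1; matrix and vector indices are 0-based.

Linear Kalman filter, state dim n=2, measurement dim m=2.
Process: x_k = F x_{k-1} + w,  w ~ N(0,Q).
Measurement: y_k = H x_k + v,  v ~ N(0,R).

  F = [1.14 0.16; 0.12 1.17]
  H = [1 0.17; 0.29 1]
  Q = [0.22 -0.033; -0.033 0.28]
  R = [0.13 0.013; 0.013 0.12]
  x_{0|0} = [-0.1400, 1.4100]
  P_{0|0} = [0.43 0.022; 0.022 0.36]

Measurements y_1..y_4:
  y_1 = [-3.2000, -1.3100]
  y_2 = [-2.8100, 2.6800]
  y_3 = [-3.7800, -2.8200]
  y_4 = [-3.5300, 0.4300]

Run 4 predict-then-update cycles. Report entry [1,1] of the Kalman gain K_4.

K[1,1] = 0.7894

step 1: x^-=[0.0660, 1.6329]  P^-=[0.7961 0.1230; 0.1230 0.7852]  S=[0.9906 0.5064; 0.5064 1.0435]  K=[0.8663 -0.0813; -0.1905 0.8791]  nu=[-3.5436, -2.9620]  x^+=[-2.7630, -0.2960]  P^+=[0.1171 -0.0324; -0.0324 0.1124]
step 2: x^-=[-3.1972, -0.6779]  P^-=[0.3632 -0.0398; -0.0398 0.4265]  S=[0.4920 0.1490; 0.1490 0.5539]  K=[0.7498 -0.0835; -0.1748 0.7961]  nu=[0.5024, 4.2851]  x^+=[-3.1782, 2.6456]  P^+=[0.1014 -0.0297; -0.0297 0.1019]
step 3: x^-=[-3.1999, 2.7140]  P^-=[0.3436 -0.0402; -0.0402 0.4126]  S=[0.4718 0.1406; 0.1406 0.5381]  K=[0.7383 -0.0824; -0.1719 0.7899]  nu=[-1.0415, -4.6060]  x^+=[-3.5891, -0.7452]  P^+=[0.0999 -0.0293; -0.0293 0.1010]
step 4: x^-=[-4.2108, -1.3026]  P^-=[0.3417 -0.0400; -0.0400 0.4115]  S=[0.4700 0.1401; 0.1401 0.5371]  K=[0.7371 -0.0822; -0.1715 0.7894]  nu=[0.9023, 2.9538]  x^+=[-3.7886, 0.8743]  P^+=[0.0997 -0.0292; -0.0292 0.1010]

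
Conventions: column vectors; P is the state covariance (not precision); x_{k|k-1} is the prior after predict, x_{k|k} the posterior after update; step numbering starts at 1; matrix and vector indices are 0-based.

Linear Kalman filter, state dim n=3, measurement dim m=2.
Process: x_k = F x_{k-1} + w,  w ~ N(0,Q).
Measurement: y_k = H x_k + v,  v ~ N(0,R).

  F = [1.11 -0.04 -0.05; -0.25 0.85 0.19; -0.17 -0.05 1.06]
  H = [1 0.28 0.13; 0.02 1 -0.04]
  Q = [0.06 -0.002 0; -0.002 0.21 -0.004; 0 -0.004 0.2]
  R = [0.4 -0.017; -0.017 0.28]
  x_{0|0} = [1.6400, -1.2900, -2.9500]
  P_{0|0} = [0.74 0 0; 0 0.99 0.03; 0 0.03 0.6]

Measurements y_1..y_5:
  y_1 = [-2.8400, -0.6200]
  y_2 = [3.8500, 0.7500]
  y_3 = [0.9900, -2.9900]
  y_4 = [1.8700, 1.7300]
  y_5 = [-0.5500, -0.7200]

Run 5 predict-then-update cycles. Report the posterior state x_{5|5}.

x_post = [1.2293, -0.8594, -2.0497]

step 1: x^-=[2.0195, -2.0670, -3.3413]  P^-=[0.9750 -0.2482 -0.1707; -0.2482 1.0029 0.1330; -0.1707 0.1330 0.8948]  S=[1.2950 0.0512; 0.0512 1.2644]  K=[0.6901 -0.2034; 0.0075 0.7847; -0.0162 0.0748]  nu=[-3.8464, 1.2730]  x^+=[-0.8939, -1.0968, -3.1839]  P^+=[0.3203 -0.0807 -0.1398; -0.0807 0.2236 0.0595; -0.1398 0.0595 0.8876]
step 2: x^-=[-0.7891, -1.3138, -3.1682]  P^-=[0.4801 -0.2181 -0.2711; -0.2181 0.4904 0.2841; -0.2711 0.2841 1.2498]  S=[0.7677 -0.0520; -0.0520 0.7416]  K=[0.4842 -0.2325; -0.0138 0.6391; -0.0171 0.3072]  nu=[5.4188, 1.9528]  x^+=[1.3803, -0.1405, -2.6609]  P^+=[0.2483 -0.0865 -0.2039; -0.0865 0.1864 0.1376; -0.2039 0.1376 1.1790]
step 3: x^-=[1.6708, -0.9700, -3.0482]  P^-=[0.4001 -0.2233 -0.3518; -0.2233 0.5033 0.4307; -0.3518 0.4307 1.5898]  S=[0.6812 -0.0366; -0.0366 0.7432]  K=[0.4149 -0.2504; -0.0040 0.6478; -0.0101 0.4840]  nu=[-0.0129, -2.1753]  x^+=[2.2101, -2.3793, -4.1010]  P^+=[0.2286 -0.0918 -0.2515; -0.0918 0.1912 0.1973; -0.2515 0.1973 1.4152]
step 4: x^-=[2.7534, -3.3541, -4.6038]  P^-=[0.3824 -0.2390 -0.4192; -0.2390 0.5402 0.5454; -0.4192 0.5454 1.8654]  S=[0.6531 -0.0276; -0.0276 0.7708]  K=[0.3884 -0.2644; 0.0024 0.6664; -0.0113 0.5996]  nu=[0.6542, 4.8449]  x^+=[1.7263, -0.1240, -1.7065]  P^+=[0.2243 -0.0966 -0.2876; -0.0966 0.1980 0.2373; -0.2876 0.2373 1.5879]
step 5: x^-=[2.0065, -0.8612, -2.0962]  P^-=[0.3821 -0.2543 -0.4717; -0.2543 0.5694 0.6268; -0.4717 0.6268 2.0680]  S=[0.6422 -0.0243; -0.0243 0.7933]  K=[0.3781 -0.2756; 0.0049 0.6799; -0.0171 0.6734]  nu=[-2.0429, 0.0172]  x^+=[1.2293, -0.8594, -2.0497]  P^+=[0.2249 -0.1007 -0.3140; -0.1007 0.2028 0.2634; -0.3140 0.2634 1.7075]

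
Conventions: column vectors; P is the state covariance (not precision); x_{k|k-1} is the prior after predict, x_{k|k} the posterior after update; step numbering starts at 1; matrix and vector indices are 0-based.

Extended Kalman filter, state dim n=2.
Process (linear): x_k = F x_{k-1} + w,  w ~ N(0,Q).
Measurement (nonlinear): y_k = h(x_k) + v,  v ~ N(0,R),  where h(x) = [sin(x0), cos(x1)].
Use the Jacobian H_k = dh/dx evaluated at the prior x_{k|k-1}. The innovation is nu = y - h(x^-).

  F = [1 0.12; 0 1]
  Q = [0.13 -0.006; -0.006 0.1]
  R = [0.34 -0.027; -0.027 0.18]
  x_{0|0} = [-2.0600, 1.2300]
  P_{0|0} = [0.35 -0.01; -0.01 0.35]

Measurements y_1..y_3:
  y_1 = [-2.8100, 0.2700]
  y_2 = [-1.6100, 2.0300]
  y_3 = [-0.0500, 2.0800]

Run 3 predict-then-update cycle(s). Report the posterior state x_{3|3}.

step 1: x^-=[-1.9124, 1.2300]  P^-=[0.4826 0.0260; 0.0260 0.4500]  H_jac=[-0.3350 0.0000; 0.0000 -0.9425]  S=[0.3942 -0.0188; -0.0188 0.5797]  K=[-0.4128 -0.0557; -0.0571 -0.7334]  nu=[-1.8678, -0.0642]  x^+=[-1.1377, 1.3837]  P^+=[0.4145 -0.0012; -0.0012 0.1384]
step 2: x^-=[-0.9717, 1.3837]  P^-=[0.5462 0.0094; 0.0094 0.2384]  H_jac=[0.5639 0.0000; 0.0000 -0.9825]  S=[0.5137 -0.0322; -0.0322 0.4102]  K=[0.6012 0.0247; -0.0256 -0.5732]  nu=[-0.7842, 1.8440]  x^+=[-1.3976, 0.3469]  P^+=[0.3613 0.0120; 0.0120 0.1043]
step 3: x^-=[-1.3560, 0.3469]  P^-=[0.4957 0.0185; 0.0185 0.2043]  H_jac=[0.2132 0.0000; 0.0000 -0.3400]  S=[0.3625 -0.0283; -0.0283 0.2036]  K=[0.2922 0.0098; -0.0160 -0.3433]  nu=[0.9270, 1.1396]  x^+=[-1.0740, -0.0592]  P^+=[0.4648 0.0180; 0.0180 0.1805]

x_post = [-1.0740, -0.0592]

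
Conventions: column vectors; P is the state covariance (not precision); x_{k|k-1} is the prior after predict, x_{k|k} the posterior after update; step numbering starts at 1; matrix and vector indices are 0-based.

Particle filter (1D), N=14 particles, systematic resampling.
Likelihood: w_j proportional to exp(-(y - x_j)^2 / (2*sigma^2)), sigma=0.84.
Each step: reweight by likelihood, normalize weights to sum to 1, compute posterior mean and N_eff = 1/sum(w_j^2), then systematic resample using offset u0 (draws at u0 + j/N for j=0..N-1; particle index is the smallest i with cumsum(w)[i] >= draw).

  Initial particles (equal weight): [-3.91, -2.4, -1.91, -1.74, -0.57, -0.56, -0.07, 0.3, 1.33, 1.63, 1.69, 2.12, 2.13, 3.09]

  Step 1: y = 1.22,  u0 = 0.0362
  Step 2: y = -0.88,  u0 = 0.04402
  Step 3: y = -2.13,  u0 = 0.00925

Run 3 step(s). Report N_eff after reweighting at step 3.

N_eff = 8.0356

step 1: w=[0.0000, 0.0000, 0.0002, 0.0004, 0.0206, 0.0212, 0.0614, 0.1096, 0.1980, 0.1773, 0.1708, 0.1125, 0.1111, 0.0168]  mean=1.3719  Neff=7.0528  idx=[5, 7, 7, 8, 8, 8, 9, 9, 10, 10, 10, 11, 12, 12]
step 2: w=[0.5094, 0.2042, 0.2042, 0.0172, 0.0172, 0.0172, 0.0063, 0.0063, 0.0051, 0.0051, 0.0051, 0.0009, 0.0009, 0.0009]  mean=-0.0420  Neff=2.9074  idx=[0, 0, 0, 0, 0, 0, 0, 1, 1, 1, 2, 2, 2, 6]
step 3: w=[0.1329, 0.1329, 0.1329, 0.1329, 0.1329, 0.1329, 0.1329, 0.0116, 0.0116, 0.0116, 0.0116, 0.0116, 0.0116, 0.0000]  mean=-0.5000  Neff=8.0356  idx=[0, 0, 1, 1, 2, 2, 3, 3, 4, 4, 5, 5, 6, 7]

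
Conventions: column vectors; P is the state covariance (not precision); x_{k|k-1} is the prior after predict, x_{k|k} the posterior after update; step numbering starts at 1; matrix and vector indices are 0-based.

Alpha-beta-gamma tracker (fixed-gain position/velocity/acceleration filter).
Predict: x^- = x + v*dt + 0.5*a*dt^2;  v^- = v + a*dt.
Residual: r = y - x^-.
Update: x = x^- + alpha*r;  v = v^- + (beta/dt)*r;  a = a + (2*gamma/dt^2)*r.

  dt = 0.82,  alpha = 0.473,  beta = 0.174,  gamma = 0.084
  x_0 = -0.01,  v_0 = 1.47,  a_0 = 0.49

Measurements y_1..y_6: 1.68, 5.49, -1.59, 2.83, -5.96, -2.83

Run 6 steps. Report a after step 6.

a_post = -3.5033

step 1: x_pred=1.3601  r=0.3199  x^+=1.5114  v^+=1.9397  a^+=0.5699
step 2: x_pred=3.2936  r=2.1964  x^+=4.3325  v^+=2.8731  a^+=1.1187
step 3: x_pred=7.0645  r=-8.6545  x^+=2.9709  v^+=1.9540  a^+=-1.0436
step 4: x_pred=4.2223  r=-1.3923  x^+=3.5637  v^+=0.8027  a^+=-1.3915
step 5: x_pred=3.7542  r=-9.7142  x^+=-0.8406  v^+=-2.3996  a^+=-3.8186
step 6: x_pred=-4.0921  r=1.2621  x^+=-3.4951  v^+=-5.2630  a^+=-3.5033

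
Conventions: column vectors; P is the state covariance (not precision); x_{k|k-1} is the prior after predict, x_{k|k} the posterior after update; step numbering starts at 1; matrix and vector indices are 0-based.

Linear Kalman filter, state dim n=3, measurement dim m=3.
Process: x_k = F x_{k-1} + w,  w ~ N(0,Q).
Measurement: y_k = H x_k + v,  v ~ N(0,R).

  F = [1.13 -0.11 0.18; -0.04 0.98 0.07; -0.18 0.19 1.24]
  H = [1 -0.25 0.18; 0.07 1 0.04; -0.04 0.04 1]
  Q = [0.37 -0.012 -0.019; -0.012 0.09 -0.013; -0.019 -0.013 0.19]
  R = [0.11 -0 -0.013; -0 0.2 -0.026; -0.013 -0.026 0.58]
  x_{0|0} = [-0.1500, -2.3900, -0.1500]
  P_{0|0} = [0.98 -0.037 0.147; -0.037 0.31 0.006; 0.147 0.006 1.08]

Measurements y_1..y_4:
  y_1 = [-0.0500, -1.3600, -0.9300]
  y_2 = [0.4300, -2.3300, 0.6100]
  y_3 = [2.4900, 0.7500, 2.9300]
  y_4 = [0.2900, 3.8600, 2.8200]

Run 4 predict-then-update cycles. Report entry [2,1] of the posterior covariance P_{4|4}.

P_post[2,1] = -0.0038

step 1: x^-=[0.0664, -2.3467, -0.6131]  P^-=[1.7289 -0.1057 0.2082; -0.1057 0.3975 0.1506; 0.2082 0.1506 1.8333]  S=[2.0373 -0.0324 0.4087; -0.0324 0.6073 0.2274; 0.4087 0.2274 2.4124]  K=[0.9039 0.1282 -0.1093; -0.0821 0.6387 0.0245; 0.1012 0.1247 0.7301]  nu=[-0.5927, 1.0066, -0.2204]  x^+=[-0.3162, -1.6605, -0.7084]  P^+=[0.1201 0.0231 -0.0746; 0.0231 0.1257 -0.0055; -0.0746 -0.0055 0.4161]
step 2: x^-=[-0.3022, -1.6643, -1.1370]  P^-=[0.5024 -0.0064 -0.0493; -0.0064 0.2108 0.0411; -0.0493 0.0411 0.8674]  S=[0.6354 -0.0132 0.0616; -0.0132 0.4168 0.0537; 0.0616 0.0537 1.4558]  K=[0.7895 0.1002 -0.0850; -0.0727 0.5040 0.0187; 0.0967 0.1005 0.5905]  nu=[0.5208, -0.5991, 1.8015]  x^+=[-0.1042, -1.9705, -0.0830]  P^+=[0.1029 0.0174 -0.0588; 0.0174 0.0993 -0.0046; -0.0588 -0.0046 0.3365]
step 3: x^-=[0.0840, -1.9327, -0.4586]  P^-=[0.4854 -0.0088 -0.0428; -0.0088 0.1855 0.0302; -0.0428 0.0302 0.7371]  S=[0.6172 -0.0128 0.0482; -0.0128 0.3900 0.0372; 0.0482 0.0372 1.3241]  K=[0.7857 0.0936 -0.0784; -0.0721 0.4731 0.0180; 0.0923 0.0957 0.5529]  nu=[2.0053, 2.6951, 3.4693]  x^+=[1.6396, -0.7398, 1.9024]  P^+=[0.1013 0.0159 -0.0547; 0.0159 0.0932 -0.0040; -0.0547 -0.0040 0.3150]
step 4: x^-=[2.2766, -0.6574, 1.9233]  P^-=[0.4846 -0.0096 -0.0420; -0.0096 0.1797 0.0280; -0.0420 0.0280 0.7024]  S=[0.6157 -0.0129 0.0432; -0.0129 0.3839 0.0334; 0.0432 0.0334 1.2891]  K=[0.7859 0.0919 -0.0767; -0.0720 0.4654 0.0179; 0.0896 0.0943 0.5416]  nu=[-2.4971, 4.2811, 1.0141]  x^+=[0.6298, 1.5328, 2.6522]  P^+=[0.1010 0.0155 -0.0537; 0.0155 0.0917 -0.0038; -0.0537 -0.0038 0.3085]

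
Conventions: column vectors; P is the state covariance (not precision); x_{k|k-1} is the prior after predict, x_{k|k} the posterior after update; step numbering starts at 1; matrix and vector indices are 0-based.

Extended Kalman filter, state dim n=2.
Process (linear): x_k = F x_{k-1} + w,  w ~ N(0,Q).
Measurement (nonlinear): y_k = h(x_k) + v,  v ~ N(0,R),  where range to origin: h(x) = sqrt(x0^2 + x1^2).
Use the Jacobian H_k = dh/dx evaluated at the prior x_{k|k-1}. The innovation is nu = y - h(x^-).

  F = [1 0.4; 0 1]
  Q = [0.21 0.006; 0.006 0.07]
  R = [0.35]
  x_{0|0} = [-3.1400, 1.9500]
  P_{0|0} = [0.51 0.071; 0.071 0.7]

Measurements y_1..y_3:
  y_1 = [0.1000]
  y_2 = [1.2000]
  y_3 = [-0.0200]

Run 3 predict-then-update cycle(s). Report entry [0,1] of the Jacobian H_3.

step 1: x^-=[-2.3600, 1.9500]  P^-=[0.8888 0.3570; 0.3570 0.7700]  H_jac=[-0.7709 0.6370]  S=[0.8400]  K=[-0.5450; 0.2563]  nu=[-2.9614]  x^+=[-0.7461, 1.1911]  P^+=[0.6393 0.4743; 0.4743 0.7148]
step 2: x^-=[-0.2697, 1.1911]  P^-=[1.3431 0.7662; 0.7662 0.7848]  H_jac=[-0.2208 0.9753]  S=[0.8320]  K=[0.5417; 0.7166]  nu=[-0.0213]  x^+=[-0.2812, 1.1759]  P^+=[1.0990 0.4432; 0.4432 0.3575]
step 3: x^-=[0.1891, 1.1759]  P^-=[1.7208 0.5923; 0.5923 0.4275]  H_jac=[0.1588 0.9873]  S=[0.9959]  K=[0.8616; 0.5183]  nu=[-1.2110]  x^+=[-0.8542, 0.5482]  P^+=[0.9816 0.1475; 0.1475 0.1600]

H_jac[0,1] = 0.9873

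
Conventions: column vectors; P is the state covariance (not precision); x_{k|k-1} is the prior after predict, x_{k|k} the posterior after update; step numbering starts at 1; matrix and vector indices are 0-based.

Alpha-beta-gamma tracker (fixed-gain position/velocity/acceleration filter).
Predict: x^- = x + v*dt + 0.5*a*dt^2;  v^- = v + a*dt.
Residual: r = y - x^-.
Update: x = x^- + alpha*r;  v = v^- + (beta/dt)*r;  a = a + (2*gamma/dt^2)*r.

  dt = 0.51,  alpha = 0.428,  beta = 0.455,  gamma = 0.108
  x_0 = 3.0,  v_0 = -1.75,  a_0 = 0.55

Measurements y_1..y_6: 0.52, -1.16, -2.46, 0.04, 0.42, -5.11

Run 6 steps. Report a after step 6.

step 1: x_pred=2.1790  r=-1.6590  x^+=1.4690  v^+=-2.9496  a^+=-0.8277
step 2: x_pred=-0.1430  r=-1.0170  x^+=-0.5783  v^+=-4.2791  a^+=-1.6723
step 3: x_pred=-2.9781  r=0.5181  x^+=-2.7563  v^+=-4.6698  a^+=-1.2421
step 4: x_pred=-5.2995  r=5.3395  x^+=-3.0142  v^+=-0.5396  a^+=3.1921
step 5: x_pred=-2.8742  r=3.2942  x^+=-1.4643  v^+=4.0273  a^+=5.9278
step 6: x_pred=1.3606  r=-6.4706  x^+=-1.4088  v^+=1.2778  a^+=0.5543

a_post = 0.5543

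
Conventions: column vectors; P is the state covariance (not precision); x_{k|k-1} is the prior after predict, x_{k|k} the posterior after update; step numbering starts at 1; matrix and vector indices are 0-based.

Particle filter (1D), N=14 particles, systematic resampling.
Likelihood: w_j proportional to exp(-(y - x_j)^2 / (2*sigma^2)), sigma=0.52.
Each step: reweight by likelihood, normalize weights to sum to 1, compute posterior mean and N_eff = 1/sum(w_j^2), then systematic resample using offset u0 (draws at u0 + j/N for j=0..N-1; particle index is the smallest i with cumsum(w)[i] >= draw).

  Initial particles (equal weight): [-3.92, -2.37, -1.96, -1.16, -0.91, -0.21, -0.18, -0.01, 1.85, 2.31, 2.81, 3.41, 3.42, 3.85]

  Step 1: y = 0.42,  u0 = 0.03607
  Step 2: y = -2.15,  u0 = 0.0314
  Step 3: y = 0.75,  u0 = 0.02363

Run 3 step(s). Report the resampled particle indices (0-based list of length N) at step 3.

resampled_idx = [0, 1, 2, 3, 5, 6, 7, 8, 9, 10, 11, 12, 12, 13]

step 1: w=[0.0000, 0.0000, 0.0000, 0.0056, 0.0214, 0.2702, 0.2893, 0.3999, 0.0128, 0.0008, 0.0000, 0.0000, 0.0000, 0.0000]  mean=-0.1132  Neff=3.1516  idx=[5, 5, 5, 5, 6, 6, 6, 6, 7, 7, 7, 7, 7, 7]
step 2: w=[0.1170, 0.1170, 0.1170, 0.1170, 0.0942, 0.0942, 0.0942, 0.0942, 0.0259, 0.0259, 0.0259, 0.0259, 0.0259, 0.0259]  mean=-0.1676  Neff=10.6092  idx=[0, 0, 1, 2, 2, 3, 3, 4, 5, 6, 6, 7, 9, 12]
step 3: w=[0.0612, 0.0612, 0.0612, 0.0612, 0.0612, 0.0612, 0.0612, 0.0680, 0.0680, 0.0680, 0.0680, 0.0680, 0.1157, 0.1157]  mean=-0.1535  Neff=13.1353  idx=[0, 1, 2, 3, 5, 6, 7, 8, 9, 10, 11, 12, 12, 13]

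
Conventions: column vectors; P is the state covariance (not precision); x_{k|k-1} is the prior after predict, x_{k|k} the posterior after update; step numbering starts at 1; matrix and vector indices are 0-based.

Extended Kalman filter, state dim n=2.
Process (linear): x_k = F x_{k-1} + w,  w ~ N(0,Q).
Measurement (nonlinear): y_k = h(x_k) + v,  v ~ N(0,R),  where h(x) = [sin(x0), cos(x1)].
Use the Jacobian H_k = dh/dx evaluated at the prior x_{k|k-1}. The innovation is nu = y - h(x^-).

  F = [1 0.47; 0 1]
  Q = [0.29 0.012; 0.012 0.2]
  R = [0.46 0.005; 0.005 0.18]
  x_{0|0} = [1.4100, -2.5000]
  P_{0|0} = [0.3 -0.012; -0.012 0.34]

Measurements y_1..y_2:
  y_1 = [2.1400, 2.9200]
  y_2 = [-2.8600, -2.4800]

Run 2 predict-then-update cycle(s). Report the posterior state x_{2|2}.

step 1: x^-=[0.2350, -2.5000]  P^-=[0.6538 0.1598; 0.1598 0.5400]  H_jac=[0.9725 0.0000; 0.0000 0.5985]  S=[1.0784 0.0980; 0.0980 0.3734]  K=[0.5802 0.1038; 0.0671 0.8479]  nu=[1.9072, 3.7211]  x^+=[1.7279, 0.7829]  P^+=[0.2750 0.0361; 0.0361 0.2556]
step 2: x^-=[2.0959, 0.7829]  P^-=[0.6553 0.1682; 0.1682 0.4556]  H_jac=[-0.5013 0.0000; 0.0000 -0.7054]  S=[0.6247 0.0645; 0.0645 0.4067]  K=[-0.5040 -0.2118; -0.0543 -0.7816]  nu=[-3.7253, -3.1889]  x^+=[4.6490, 3.4776]  P^+=[0.4646 0.0576; 0.0576 0.1998]

x_post = [4.6490, 3.4776]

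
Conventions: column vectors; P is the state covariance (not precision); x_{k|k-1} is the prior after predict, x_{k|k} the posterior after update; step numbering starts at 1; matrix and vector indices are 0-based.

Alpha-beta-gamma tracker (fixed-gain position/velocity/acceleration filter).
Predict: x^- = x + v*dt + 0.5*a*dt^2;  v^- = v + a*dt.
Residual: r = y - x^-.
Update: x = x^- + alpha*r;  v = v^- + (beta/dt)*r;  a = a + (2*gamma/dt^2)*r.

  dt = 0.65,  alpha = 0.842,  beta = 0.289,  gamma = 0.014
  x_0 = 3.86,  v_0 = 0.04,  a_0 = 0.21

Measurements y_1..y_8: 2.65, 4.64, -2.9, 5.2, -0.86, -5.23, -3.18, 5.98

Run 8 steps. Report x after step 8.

x_post = 4.2535

step 1: x_pred=3.9304  r=-1.2804  x^+=2.8523  v^+=-0.3928  a^+=0.1251
step 2: x_pred=2.6234  r=2.0166  x^+=4.3214  v^+=0.5852  a^+=0.2588
step 3: x_pred=4.7564  r=-7.6564  x^+=-1.6903  v^+=-2.6508  a^+=-0.2486
step 4: x_pred=-3.4658  r=8.6658  x^+=3.8308  v^+=1.0406  a^+=0.3257
step 5: x_pred=4.5760  r=-5.4360  x^+=-0.0011  v^+=-1.1646  a^+=-0.0346
step 6: x_pred=-0.7654  r=-4.4646  x^+=-4.5246  v^+=-3.1721  a^+=-0.3304
step 7: x_pred=-6.6563  r=3.4763  x^+=-3.7293  v^+=-1.8413  a^+=-0.1001
step 8: x_pred=-4.9472  r=10.9272  x^+=4.2535  v^+=2.9521  a^+=0.6241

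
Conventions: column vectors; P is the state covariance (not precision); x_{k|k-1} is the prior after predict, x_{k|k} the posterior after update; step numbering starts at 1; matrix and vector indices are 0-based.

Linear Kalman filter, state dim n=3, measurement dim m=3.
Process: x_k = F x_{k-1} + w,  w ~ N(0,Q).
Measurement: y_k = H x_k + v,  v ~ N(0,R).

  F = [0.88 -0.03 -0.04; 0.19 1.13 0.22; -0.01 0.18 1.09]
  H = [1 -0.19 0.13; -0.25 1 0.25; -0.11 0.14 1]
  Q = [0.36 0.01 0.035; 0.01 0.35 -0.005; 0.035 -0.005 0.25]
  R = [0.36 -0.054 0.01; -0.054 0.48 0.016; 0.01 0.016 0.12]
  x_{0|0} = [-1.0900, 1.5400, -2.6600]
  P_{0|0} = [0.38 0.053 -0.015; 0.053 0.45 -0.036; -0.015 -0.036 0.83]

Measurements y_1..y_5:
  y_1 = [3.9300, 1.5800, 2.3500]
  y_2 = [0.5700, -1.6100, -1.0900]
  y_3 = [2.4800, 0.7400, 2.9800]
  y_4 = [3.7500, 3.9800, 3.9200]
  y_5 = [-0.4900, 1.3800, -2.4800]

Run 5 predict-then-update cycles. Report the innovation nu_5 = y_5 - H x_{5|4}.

innov = [-2.4562, -4.0049, -7.3301]

step 1: x^-=[-0.8990, 0.9479, -2.6113]  P^-=[0.6542 0.1025 -0.0115; 0.1025 0.9821 0.2372; -0.0115 0.2372 1.2368]  S=[1.0169 -0.2396 0.0371; -0.2396 1.6491 0.7145; 0.0371 0.7145 1.4497]  K=[0.6521 0.1066 -0.1169; 0.1075 0.6665 -0.0805; 0.0584 -0.0480 0.8990]  nu=[5.3486, 1.0602, 4.7297]  x^+=[2.1488, 1.8486, 1.9023]  P^+=[0.2400 0.0714 0.0106; 0.0714 0.3401 -0.0377; 0.0106 -0.0377 0.1141]
step 2: x^-=[1.7594, 2.9157, 2.3847]  P^-=[0.5417 0.1121 0.0491; 0.1121 0.8113 0.0470; 0.0491 0.0470 0.3814]  S=[0.9053 -0.1992 0.0368; -0.1992 1.3103 0.2586; 0.0368 0.2586 0.5227]  K=[0.6073 0.1001 -0.0823; 0.1001 0.6288 -0.0345; 0.0602 -0.0390 0.7469]  nu=[-0.9454, -4.6821, -3.6894]  x^+=[1.0200, 0.0044, -0.2453]  P^+=[0.2233 0.0665 0.0131; 0.0665 0.3201 -0.0306; 0.0131 -0.0306 0.0953]
step 3: x^-=[0.9073, 0.1449, -0.2767]  P^-=[0.5289 0.1054 0.0515; 0.1054 0.7859 0.0479; 0.0515 0.0479 0.3611]  S=[0.8943 -0.1982 0.0373; -0.1982 1.2863 0.2508; 0.0373 0.2508 0.5018]  K=[0.6012 0.0969 -0.0771; 0.0963 0.6196 -0.0253; 0.0610 -0.0366 0.7356]  nu=[1.6362, 0.8911, 3.3362]  x^+=[1.7200, 0.7701, 2.2445]  P^+=[0.2209 0.0646 0.0136; 0.0646 0.3152 -0.0292; 0.0136 -0.0292 0.0939]
step 4: x^-=[1.4007, 1.6908, 2.5679]  P^-=[0.5271 0.1034 0.0517; 0.1034 0.7794 0.0484; 0.0517 0.0484 0.3598]  S=[0.8931 -0.1987 0.0373; -0.1987 1.2809 0.2503; 0.0373 0.2503 0.5004]  K=[0.6003 0.0959 -0.0764; 0.0952 0.6172 -0.0238; 0.0612 -0.0362 0.7346]  nu=[2.3367, 1.9974, 1.2694]  x^+=[2.8980, 3.1159, 3.5713]  P^+=[0.2206 0.0641 0.0137; 0.0641 0.3140 -0.0289; 0.0137 -0.0289 0.0937]
step 5: x^-=[2.3139, 4.8573, 4.4246]  P^-=[0.5268 0.1029 0.0517; 0.1029 0.7777 0.0484; 0.0517 0.0484 0.3597]  S=[0.8929 -0.1988 0.0373; -0.1988 1.2795 0.2501; 0.0373 0.2501 0.5003]  K=[0.6001 0.0957 -0.0763; 0.0950 0.6166 -0.0236; 0.0612 -0.0361 0.7346]  nu=[-2.4562, -4.0049, -7.3301]  x^+=[1.0159, 2.3273, -0.9658]  P^+=[0.2205 0.0640 0.0137; 0.0640 0.3137 -0.0289; 0.0137 -0.0289 0.0937]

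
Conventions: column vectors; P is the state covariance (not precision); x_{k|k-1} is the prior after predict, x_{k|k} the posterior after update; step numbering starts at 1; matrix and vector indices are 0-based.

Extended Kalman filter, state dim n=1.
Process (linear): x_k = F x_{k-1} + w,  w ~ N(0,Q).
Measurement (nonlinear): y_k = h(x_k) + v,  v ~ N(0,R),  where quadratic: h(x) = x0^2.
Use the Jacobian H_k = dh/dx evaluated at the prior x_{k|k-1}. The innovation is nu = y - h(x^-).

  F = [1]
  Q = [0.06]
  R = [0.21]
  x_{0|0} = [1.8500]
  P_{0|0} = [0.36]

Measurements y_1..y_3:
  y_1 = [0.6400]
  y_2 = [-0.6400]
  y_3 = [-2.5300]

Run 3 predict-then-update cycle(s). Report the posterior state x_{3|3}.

step 1: x^-=[1.8500]  P^-=[0.4200]  H_jac=[3.7000]  S=[5.9598]  K=[0.2607]  nu=[-2.7825]  x^+=[1.1245]  P^+=[0.0148]
step 2: x^-=[1.1245]  P^-=[0.0748]  H_jac=[2.2489]  S=[0.5883]  K=[0.2859]  nu=[-1.9044]  x^+=[0.5799]  P^+=[0.0267]
step 3: x^-=[0.5799]  P^-=[0.0867]  H_jac=[1.1599]  S=[0.3266]  K=[0.3079]  nu=[-2.8663]  x^+=[-0.3025]  P^+=[0.0557]

x_post = [-0.3025]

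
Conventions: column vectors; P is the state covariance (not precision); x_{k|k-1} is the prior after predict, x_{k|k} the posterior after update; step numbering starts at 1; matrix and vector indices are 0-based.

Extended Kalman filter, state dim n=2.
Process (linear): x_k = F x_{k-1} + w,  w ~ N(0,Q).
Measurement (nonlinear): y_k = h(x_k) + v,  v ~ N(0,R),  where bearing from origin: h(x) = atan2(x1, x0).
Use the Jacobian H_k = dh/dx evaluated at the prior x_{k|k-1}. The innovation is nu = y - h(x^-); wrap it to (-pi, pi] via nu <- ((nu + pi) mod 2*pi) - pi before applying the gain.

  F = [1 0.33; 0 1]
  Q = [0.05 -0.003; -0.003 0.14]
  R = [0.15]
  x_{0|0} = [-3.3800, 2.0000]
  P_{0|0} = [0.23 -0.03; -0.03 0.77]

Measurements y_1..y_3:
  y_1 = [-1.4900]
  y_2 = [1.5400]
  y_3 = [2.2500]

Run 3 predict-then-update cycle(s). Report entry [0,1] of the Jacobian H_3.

H_jac[0,1] = -0.2853

step 1: x^-=[-2.7200, 2.0000]  P^-=[0.3441 0.2211; 0.2211 0.9100]  H_jac=[-0.1755 -0.2386]  S=[0.2309]  K=[-0.4899; -1.1084]  nu=[2.2856]  x^+=[-3.8397, -0.5333]  P^+=[0.2886 0.0957; 0.0957 0.6263]
step 2: x^-=[-4.0157, -0.5333]  P^-=[0.4700 0.2994; 0.2994 0.7663]  H_jac=[0.0325 -0.2447]  S=[0.1916]  K=[-0.3026; -0.9278]  nu=[-1.7336]  x^+=[-3.4910, 1.0752]  P^+=[0.4525 0.2456; 0.2456 0.6014]
step 3: x^-=[-3.1362, 1.0752]  P^-=[0.7300 0.4410; 0.4410 0.7414]  H_jac=[-0.0978 -0.2853]  S=[0.2420]  K=[-0.8152; -1.0525]  nu=[-0.5613]  x^+=[-2.6786, 1.6660]  P^+=[0.5692 0.2334; 0.2334 0.4733]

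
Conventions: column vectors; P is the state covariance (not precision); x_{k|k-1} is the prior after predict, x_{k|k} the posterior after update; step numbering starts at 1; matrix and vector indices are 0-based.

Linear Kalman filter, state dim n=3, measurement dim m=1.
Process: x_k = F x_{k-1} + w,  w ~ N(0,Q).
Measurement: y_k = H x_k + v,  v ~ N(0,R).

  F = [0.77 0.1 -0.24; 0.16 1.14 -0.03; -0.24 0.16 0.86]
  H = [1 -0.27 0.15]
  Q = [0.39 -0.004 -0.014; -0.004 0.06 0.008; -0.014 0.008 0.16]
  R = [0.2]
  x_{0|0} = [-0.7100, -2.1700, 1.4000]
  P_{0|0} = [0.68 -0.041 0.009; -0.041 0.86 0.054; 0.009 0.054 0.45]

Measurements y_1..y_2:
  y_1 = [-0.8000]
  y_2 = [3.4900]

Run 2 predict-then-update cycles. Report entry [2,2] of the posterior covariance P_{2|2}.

step 1: x^-=[-1.0997, -2.6294, 1.0272]  P^-=[0.8155 0.1289 -0.2138; 0.1289 1.1767 0.1913; -0.2138 0.1913 0.5683]  S=[0.9648]  K=[0.7759; -0.1659; -0.1868]  nu=[-0.5643]  x^+=[-1.5376, -2.5358, 1.1326]  P^+=[0.2346 0.2531 -0.0740; 0.2531 1.1502 0.1614; -0.0740 0.1614 0.5346]
step 2: x^-=[-1.7093, -3.1707, 0.9373]  P^-=[0.6300 0.3460 -0.1698; 0.3460 1.6433 0.2789; -0.1698 0.2789 0.6539]  S=[0.7041]  K=[0.7259; -0.0792; -0.2088]  nu=[4.2026]  x^+=[1.3412, -3.5038, 0.0600]  P^+=[0.2590 0.3865 -0.0631; 0.3865 1.6388 0.2673; -0.0631 0.2673 0.6232]

P_post[2,2] = 0.6232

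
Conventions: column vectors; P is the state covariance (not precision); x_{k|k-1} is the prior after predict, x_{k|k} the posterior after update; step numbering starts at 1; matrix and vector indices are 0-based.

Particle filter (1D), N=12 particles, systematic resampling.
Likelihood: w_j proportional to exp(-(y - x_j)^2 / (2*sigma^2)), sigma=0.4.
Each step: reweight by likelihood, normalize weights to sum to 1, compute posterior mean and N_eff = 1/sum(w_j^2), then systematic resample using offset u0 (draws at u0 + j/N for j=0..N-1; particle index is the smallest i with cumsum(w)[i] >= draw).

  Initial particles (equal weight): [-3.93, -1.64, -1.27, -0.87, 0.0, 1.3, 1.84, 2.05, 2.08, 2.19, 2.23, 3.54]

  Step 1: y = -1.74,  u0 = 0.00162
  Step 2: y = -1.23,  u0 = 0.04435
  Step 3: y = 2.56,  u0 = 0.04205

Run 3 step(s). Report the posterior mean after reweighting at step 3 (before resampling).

post_mean = -1.2700

step 1: w=[0.0000, 0.6195, 0.3205, 0.0600, 0.0000, 0.0000, 0.0000, 0.0000, 0.0000, 0.0000, 0.0000, 0.0000]  mean=-1.4751  Neff=2.0407  idx=[1, 1, 1, 1, 1, 1, 1, 1, 2, 2, 2, 2]
step 2: w=[0.0679, 0.0679, 0.0679, 0.0679, 0.0679, 0.0679, 0.0679, 0.0679, 0.1142, 0.1142, 0.1142, 0.1142]  mean=-1.4709  Neff=11.2285  idx=[0, 1, 3, 4, 5, 6, 8, 8, 9, 10, 10, 11]
step 3: w=[0.0000, 0.0000, 0.0000, 0.0000, 0.0000, 0.0000, 0.1667, 0.1667, 0.1667, 0.1667, 0.1667, 0.1667]  mean=-1.2700  Neff=6.0011  idx=[6, 6, 7, 7, 8, 8, 9, 9, 10, 10, 11, 11]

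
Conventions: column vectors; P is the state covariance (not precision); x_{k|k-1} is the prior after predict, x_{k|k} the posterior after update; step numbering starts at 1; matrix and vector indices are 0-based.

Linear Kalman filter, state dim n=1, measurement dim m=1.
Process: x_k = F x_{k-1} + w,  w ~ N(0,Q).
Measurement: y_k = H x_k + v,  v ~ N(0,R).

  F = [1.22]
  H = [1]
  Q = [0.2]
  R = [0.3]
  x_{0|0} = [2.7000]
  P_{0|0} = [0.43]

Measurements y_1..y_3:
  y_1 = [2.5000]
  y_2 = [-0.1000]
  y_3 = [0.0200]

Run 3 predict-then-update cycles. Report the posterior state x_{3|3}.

step 1: x^-=[3.2940]  P^-=[0.8400]  S=[1.1400]  K=[0.7368]  nu=[-0.7940]  x^+=[2.7089]  P^+=[0.2211]
step 2: x^-=[3.3049]  P^-=[0.5290]  S=[0.8290]  K=[0.6381]  nu=[-3.4049]  x^+=[1.1322]  P^+=[0.1914]
step 3: x^-=[1.3812]  P^-=[0.4849]  S=[0.7849]  K=[0.6178]  nu=[-1.3612]  x^+=[0.5403]  P^+=[0.1853]

x_post = [0.5403]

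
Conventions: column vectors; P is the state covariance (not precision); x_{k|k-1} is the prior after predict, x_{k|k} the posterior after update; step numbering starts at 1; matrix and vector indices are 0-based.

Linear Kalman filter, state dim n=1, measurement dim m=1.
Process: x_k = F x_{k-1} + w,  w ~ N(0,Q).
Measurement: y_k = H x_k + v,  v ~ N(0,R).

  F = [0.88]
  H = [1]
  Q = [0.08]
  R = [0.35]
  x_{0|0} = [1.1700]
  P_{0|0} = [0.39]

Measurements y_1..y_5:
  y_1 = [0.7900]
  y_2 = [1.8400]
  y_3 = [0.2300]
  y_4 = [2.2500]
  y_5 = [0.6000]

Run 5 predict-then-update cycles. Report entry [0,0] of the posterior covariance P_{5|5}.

step 1: x^-=[1.0296]  P^-=[0.3820]  S=[0.7320]  K=[0.5219]  nu=[-0.2396]  x^+=[0.9046]  P^+=[0.1827]
step 2: x^-=[0.7960]  P^-=[0.2214]  S=[0.5714]  K=[0.3875]  nu=[1.0440]  x^+=[1.2006]  P^+=[0.1356]
step 3: x^-=[1.0565]  P^-=[0.1850]  S=[0.5350]  K=[0.3458]  nu=[-0.8265]  x^+=[0.7707]  P^+=[0.1210]
step 4: x^-=[0.6782]  P^-=[0.1737]  S=[0.5237]  K=[0.3317]  nu=[1.5718]  x^+=[1.1996]  P^+=[0.1161]
step 5: x^-=[1.0556]  P^-=[0.1699]  S=[0.5199]  K=[0.3268]  nu=[-0.4556]  x^+=[0.9067]  P^+=[0.1144]

P_post[0,0] = 0.1144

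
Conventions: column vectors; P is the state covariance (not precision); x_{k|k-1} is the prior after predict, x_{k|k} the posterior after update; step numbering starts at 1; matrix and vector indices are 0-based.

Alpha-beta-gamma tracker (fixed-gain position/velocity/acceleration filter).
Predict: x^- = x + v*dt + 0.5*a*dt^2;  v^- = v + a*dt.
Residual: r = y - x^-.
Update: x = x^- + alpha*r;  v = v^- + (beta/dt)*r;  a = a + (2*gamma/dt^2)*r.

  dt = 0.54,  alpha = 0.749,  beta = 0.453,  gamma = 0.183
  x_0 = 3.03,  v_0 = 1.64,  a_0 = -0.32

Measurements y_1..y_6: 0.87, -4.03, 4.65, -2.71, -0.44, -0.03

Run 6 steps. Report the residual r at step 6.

step 1: x_pred=3.8689  r=-2.9989  x^+=1.6227  v^+=-1.0486  a^+=-4.0841
step 2: x_pred=0.4610  r=-4.4910  x^+=-2.9027  v^+=-7.0215  a^+=-9.7210
step 3: x_pred=-8.1117  r=12.7617  x^+=1.4468  v^+=-1.5652  a^+=6.2967
step 4: x_pred=1.5197  r=-4.2297  x^+=-1.6484  v^+=-1.7132  a^+=0.9879
step 5: x_pred=-2.4294  r=1.9894  x^+=-0.9394  v^+=0.4892  a^+=3.4849
step 6: x_pred=-0.1671  r=0.1371  x^+=-0.0644  v^+=2.4860  a^+=3.6570

resid = 0.1371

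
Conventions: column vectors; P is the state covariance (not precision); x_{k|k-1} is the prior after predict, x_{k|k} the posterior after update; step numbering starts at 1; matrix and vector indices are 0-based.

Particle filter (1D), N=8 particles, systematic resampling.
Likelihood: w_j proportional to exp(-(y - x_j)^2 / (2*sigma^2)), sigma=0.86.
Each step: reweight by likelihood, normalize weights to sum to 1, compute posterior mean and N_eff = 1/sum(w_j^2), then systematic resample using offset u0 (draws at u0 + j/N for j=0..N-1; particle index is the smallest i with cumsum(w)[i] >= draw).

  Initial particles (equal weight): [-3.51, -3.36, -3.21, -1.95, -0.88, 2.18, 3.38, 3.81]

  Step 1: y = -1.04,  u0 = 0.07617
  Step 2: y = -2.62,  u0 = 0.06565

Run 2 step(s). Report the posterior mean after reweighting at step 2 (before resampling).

post_mean = -1.7085

step 1: w=[0.0099, 0.0160, 0.0253, 0.3486, 0.5997, 0.0006, 0.0000, 0.0000]  mean=-1.3759  Neff=2.0742  idx=[3, 3, 3, 4, 4, 4, 4, 4]
step 2: w=[0.2581, 0.2581, 0.2581, 0.0451, 0.0451, 0.0451, 0.0451, 0.0451]  mean=-1.7085  Neff=4.7616  idx=[0, 0, 1, 1, 2, 2, 3, 6]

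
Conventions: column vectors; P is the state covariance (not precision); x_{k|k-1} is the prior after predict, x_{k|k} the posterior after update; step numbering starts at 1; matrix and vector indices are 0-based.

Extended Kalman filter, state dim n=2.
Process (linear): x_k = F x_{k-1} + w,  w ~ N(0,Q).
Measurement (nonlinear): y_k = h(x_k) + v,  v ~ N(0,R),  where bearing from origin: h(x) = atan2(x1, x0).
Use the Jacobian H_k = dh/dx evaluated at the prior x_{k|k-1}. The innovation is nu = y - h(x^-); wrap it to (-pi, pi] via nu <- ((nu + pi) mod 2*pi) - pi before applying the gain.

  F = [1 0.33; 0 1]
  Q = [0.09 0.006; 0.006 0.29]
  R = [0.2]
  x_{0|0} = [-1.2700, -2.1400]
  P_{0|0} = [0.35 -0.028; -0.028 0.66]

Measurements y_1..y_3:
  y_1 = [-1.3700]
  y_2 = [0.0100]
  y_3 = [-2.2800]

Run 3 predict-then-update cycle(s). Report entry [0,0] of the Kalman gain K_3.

K[0,0] = 0.4105

step 1: x^-=[-1.9762, -2.1400]  P^-=[0.4934 0.1958; 0.1958 0.9500]  H_jac=[0.2522 -0.2329]  S=[0.2599]  K=[0.3033; -0.6613]  nu=[0.9464]  x^+=[-1.6891, -2.7659]  P^+=[0.4695 0.2479; 0.2479 0.8363]
step 2: x^-=[-2.6019, -2.7659]  P^-=[0.8142 0.5299; 0.5299 1.1263]  H_jac=[0.1918 -0.1804]  S=[0.2299]  K=[0.2633; -0.4418]  nu=[2.3357]  x^+=[-1.9868, -3.7977]  P^+=[0.7982 0.5567; 0.5567 1.0815]
step 3: x^-=[-3.2401, -3.7977]  P^-=[1.3734 0.9196; 0.9196 1.3715]  H_jac=[0.1524 -0.1300]  S=[0.2186]  K=[0.4105; -0.1746]  nu=[-0.0029]  x^+=[-3.2412, -3.7972]  P^+=[1.3366 0.9352; 0.9352 1.3648]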